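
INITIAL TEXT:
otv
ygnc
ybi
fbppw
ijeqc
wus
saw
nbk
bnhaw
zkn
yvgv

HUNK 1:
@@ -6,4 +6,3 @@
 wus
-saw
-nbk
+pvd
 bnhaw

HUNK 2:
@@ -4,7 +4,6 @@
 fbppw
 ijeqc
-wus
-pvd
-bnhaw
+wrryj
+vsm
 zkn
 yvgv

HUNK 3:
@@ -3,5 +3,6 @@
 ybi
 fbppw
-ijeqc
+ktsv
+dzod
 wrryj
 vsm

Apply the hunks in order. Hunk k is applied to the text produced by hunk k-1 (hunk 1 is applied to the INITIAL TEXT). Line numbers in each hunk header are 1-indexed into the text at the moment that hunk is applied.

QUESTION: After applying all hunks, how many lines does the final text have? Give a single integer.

Hunk 1: at line 6 remove [saw,nbk] add [pvd] -> 10 lines: otv ygnc ybi fbppw ijeqc wus pvd bnhaw zkn yvgv
Hunk 2: at line 4 remove [wus,pvd,bnhaw] add [wrryj,vsm] -> 9 lines: otv ygnc ybi fbppw ijeqc wrryj vsm zkn yvgv
Hunk 3: at line 3 remove [ijeqc] add [ktsv,dzod] -> 10 lines: otv ygnc ybi fbppw ktsv dzod wrryj vsm zkn yvgv
Final line count: 10

Answer: 10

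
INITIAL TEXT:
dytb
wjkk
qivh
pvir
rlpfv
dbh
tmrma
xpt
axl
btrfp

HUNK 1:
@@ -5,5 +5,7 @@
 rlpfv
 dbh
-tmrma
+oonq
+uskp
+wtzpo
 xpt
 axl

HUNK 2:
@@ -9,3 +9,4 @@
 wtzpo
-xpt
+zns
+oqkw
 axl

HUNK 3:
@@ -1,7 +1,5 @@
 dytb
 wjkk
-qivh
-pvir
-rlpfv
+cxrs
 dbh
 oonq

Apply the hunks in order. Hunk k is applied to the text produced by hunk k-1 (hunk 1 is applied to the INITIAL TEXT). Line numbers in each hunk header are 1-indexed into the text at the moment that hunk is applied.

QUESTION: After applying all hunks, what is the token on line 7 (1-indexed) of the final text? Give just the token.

Hunk 1: at line 5 remove [tmrma] add [oonq,uskp,wtzpo] -> 12 lines: dytb wjkk qivh pvir rlpfv dbh oonq uskp wtzpo xpt axl btrfp
Hunk 2: at line 9 remove [xpt] add [zns,oqkw] -> 13 lines: dytb wjkk qivh pvir rlpfv dbh oonq uskp wtzpo zns oqkw axl btrfp
Hunk 3: at line 1 remove [qivh,pvir,rlpfv] add [cxrs] -> 11 lines: dytb wjkk cxrs dbh oonq uskp wtzpo zns oqkw axl btrfp
Final line 7: wtzpo

Answer: wtzpo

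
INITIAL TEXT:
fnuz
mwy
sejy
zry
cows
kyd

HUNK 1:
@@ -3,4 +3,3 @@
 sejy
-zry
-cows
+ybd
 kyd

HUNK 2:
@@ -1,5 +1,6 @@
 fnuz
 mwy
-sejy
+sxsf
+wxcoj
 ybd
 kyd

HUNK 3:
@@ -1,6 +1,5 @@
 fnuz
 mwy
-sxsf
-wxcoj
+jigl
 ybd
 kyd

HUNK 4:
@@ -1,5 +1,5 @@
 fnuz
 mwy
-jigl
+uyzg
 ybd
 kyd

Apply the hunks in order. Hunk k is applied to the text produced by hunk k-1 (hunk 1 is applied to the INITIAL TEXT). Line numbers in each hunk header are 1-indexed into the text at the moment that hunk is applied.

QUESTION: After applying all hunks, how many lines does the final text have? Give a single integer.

Hunk 1: at line 3 remove [zry,cows] add [ybd] -> 5 lines: fnuz mwy sejy ybd kyd
Hunk 2: at line 1 remove [sejy] add [sxsf,wxcoj] -> 6 lines: fnuz mwy sxsf wxcoj ybd kyd
Hunk 3: at line 1 remove [sxsf,wxcoj] add [jigl] -> 5 lines: fnuz mwy jigl ybd kyd
Hunk 4: at line 1 remove [jigl] add [uyzg] -> 5 lines: fnuz mwy uyzg ybd kyd
Final line count: 5

Answer: 5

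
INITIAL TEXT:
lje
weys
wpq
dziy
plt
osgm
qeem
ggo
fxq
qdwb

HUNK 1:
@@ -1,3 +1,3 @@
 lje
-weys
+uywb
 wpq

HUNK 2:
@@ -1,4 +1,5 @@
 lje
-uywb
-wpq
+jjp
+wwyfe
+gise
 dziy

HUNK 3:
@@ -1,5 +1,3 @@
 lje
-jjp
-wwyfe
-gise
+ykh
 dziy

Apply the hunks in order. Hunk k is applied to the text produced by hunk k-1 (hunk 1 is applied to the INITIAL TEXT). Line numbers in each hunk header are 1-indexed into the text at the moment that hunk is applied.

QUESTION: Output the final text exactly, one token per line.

Hunk 1: at line 1 remove [weys] add [uywb] -> 10 lines: lje uywb wpq dziy plt osgm qeem ggo fxq qdwb
Hunk 2: at line 1 remove [uywb,wpq] add [jjp,wwyfe,gise] -> 11 lines: lje jjp wwyfe gise dziy plt osgm qeem ggo fxq qdwb
Hunk 3: at line 1 remove [jjp,wwyfe,gise] add [ykh] -> 9 lines: lje ykh dziy plt osgm qeem ggo fxq qdwb

Answer: lje
ykh
dziy
plt
osgm
qeem
ggo
fxq
qdwb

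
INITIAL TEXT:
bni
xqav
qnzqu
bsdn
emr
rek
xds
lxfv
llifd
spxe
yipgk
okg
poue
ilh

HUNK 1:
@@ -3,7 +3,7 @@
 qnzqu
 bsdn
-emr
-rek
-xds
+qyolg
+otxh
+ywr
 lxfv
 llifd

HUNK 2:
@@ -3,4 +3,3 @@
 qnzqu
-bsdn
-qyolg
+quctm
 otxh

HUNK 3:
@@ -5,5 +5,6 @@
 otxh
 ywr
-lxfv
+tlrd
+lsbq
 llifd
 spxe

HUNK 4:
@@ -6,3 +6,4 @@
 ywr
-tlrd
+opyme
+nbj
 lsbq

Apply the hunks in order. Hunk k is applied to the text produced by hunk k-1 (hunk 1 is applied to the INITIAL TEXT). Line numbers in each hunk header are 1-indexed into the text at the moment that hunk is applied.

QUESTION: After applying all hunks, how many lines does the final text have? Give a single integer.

Answer: 15

Derivation:
Hunk 1: at line 3 remove [emr,rek,xds] add [qyolg,otxh,ywr] -> 14 lines: bni xqav qnzqu bsdn qyolg otxh ywr lxfv llifd spxe yipgk okg poue ilh
Hunk 2: at line 3 remove [bsdn,qyolg] add [quctm] -> 13 lines: bni xqav qnzqu quctm otxh ywr lxfv llifd spxe yipgk okg poue ilh
Hunk 3: at line 5 remove [lxfv] add [tlrd,lsbq] -> 14 lines: bni xqav qnzqu quctm otxh ywr tlrd lsbq llifd spxe yipgk okg poue ilh
Hunk 4: at line 6 remove [tlrd] add [opyme,nbj] -> 15 lines: bni xqav qnzqu quctm otxh ywr opyme nbj lsbq llifd spxe yipgk okg poue ilh
Final line count: 15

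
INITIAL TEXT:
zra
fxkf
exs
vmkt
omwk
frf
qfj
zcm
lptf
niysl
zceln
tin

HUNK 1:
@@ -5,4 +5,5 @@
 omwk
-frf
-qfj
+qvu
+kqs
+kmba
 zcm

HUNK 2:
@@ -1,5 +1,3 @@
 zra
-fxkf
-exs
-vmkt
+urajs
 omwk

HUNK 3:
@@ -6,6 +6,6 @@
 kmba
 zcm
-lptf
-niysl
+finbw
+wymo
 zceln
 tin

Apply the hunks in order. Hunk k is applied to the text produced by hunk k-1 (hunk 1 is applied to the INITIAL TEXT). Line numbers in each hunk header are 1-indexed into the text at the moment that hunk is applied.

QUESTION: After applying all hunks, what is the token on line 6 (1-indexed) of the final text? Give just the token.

Hunk 1: at line 5 remove [frf,qfj] add [qvu,kqs,kmba] -> 13 lines: zra fxkf exs vmkt omwk qvu kqs kmba zcm lptf niysl zceln tin
Hunk 2: at line 1 remove [fxkf,exs,vmkt] add [urajs] -> 11 lines: zra urajs omwk qvu kqs kmba zcm lptf niysl zceln tin
Hunk 3: at line 6 remove [lptf,niysl] add [finbw,wymo] -> 11 lines: zra urajs omwk qvu kqs kmba zcm finbw wymo zceln tin
Final line 6: kmba

Answer: kmba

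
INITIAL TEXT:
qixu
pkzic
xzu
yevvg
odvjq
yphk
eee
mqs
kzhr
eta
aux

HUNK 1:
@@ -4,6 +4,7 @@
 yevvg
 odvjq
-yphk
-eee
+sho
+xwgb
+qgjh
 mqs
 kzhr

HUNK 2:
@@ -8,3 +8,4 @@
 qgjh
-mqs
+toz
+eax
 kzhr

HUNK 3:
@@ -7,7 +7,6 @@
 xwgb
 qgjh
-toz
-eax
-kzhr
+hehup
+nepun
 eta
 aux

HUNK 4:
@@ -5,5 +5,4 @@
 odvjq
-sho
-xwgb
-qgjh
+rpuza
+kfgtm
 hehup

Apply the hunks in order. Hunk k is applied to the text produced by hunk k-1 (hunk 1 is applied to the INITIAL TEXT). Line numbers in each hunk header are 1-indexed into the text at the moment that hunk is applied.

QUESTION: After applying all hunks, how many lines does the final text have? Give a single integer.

Hunk 1: at line 4 remove [yphk,eee] add [sho,xwgb,qgjh] -> 12 lines: qixu pkzic xzu yevvg odvjq sho xwgb qgjh mqs kzhr eta aux
Hunk 2: at line 8 remove [mqs] add [toz,eax] -> 13 lines: qixu pkzic xzu yevvg odvjq sho xwgb qgjh toz eax kzhr eta aux
Hunk 3: at line 7 remove [toz,eax,kzhr] add [hehup,nepun] -> 12 lines: qixu pkzic xzu yevvg odvjq sho xwgb qgjh hehup nepun eta aux
Hunk 4: at line 5 remove [sho,xwgb,qgjh] add [rpuza,kfgtm] -> 11 lines: qixu pkzic xzu yevvg odvjq rpuza kfgtm hehup nepun eta aux
Final line count: 11

Answer: 11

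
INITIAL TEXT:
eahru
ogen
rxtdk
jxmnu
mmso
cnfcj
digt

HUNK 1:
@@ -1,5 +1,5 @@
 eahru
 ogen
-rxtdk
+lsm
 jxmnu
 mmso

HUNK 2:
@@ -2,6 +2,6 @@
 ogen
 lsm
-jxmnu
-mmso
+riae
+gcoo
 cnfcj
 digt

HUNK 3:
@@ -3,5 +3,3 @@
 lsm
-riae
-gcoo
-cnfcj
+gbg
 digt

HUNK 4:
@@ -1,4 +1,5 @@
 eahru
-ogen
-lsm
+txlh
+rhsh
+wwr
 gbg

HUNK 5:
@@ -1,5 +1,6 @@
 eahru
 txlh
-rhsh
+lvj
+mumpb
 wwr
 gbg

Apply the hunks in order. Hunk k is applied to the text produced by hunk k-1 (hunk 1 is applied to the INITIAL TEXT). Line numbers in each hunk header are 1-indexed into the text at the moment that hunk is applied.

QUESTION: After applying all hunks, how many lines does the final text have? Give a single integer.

Answer: 7

Derivation:
Hunk 1: at line 1 remove [rxtdk] add [lsm] -> 7 lines: eahru ogen lsm jxmnu mmso cnfcj digt
Hunk 2: at line 2 remove [jxmnu,mmso] add [riae,gcoo] -> 7 lines: eahru ogen lsm riae gcoo cnfcj digt
Hunk 3: at line 3 remove [riae,gcoo,cnfcj] add [gbg] -> 5 lines: eahru ogen lsm gbg digt
Hunk 4: at line 1 remove [ogen,lsm] add [txlh,rhsh,wwr] -> 6 lines: eahru txlh rhsh wwr gbg digt
Hunk 5: at line 1 remove [rhsh] add [lvj,mumpb] -> 7 lines: eahru txlh lvj mumpb wwr gbg digt
Final line count: 7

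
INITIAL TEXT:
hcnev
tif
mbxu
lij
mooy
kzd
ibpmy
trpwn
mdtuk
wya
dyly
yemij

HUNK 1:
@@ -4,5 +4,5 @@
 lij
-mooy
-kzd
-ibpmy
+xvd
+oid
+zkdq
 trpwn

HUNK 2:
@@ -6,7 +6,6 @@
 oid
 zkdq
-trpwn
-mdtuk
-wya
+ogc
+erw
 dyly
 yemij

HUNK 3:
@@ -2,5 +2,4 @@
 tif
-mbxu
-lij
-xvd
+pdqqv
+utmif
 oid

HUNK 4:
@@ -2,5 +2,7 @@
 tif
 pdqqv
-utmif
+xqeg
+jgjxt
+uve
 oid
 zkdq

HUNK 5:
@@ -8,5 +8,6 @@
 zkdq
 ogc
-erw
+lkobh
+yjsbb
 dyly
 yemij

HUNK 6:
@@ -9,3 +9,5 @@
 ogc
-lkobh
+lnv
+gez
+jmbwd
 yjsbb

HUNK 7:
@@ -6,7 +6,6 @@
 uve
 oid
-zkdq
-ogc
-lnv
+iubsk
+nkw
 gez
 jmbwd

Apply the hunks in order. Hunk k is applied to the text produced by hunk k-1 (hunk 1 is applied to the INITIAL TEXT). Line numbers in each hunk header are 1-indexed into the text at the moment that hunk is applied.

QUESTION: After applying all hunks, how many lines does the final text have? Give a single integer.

Answer: 14

Derivation:
Hunk 1: at line 4 remove [mooy,kzd,ibpmy] add [xvd,oid,zkdq] -> 12 lines: hcnev tif mbxu lij xvd oid zkdq trpwn mdtuk wya dyly yemij
Hunk 2: at line 6 remove [trpwn,mdtuk,wya] add [ogc,erw] -> 11 lines: hcnev tif mbxu lij xvd oid zkdq ogc erw dyly yemij
Hunk 3: at line 2 remove [mbxu,lij,xvd] add [pdqqv,utmif] -> 10 lines: hcnev tif pdqqv utmif oid zkdq ogc erw dyly yemij
Hunk 4: at line 2 remove [utmif] add [xqeg,jgjxt,uve] -> 12 lines: hcnev tif pdqqv xqeg jgjxt uve oid zkdq ogc erw dyly yemij
Hunk 5: at line 8 remove [erw] add [lkobh,yjsbb] -> 13 lines: hcnev tif pdqqv xqeg jgjxt uve oid zkdq ogc lkobh yjsbb dyly yemij
Hunk 6: at line 9 remove [lkobh] add [lnv,gez,jmbwd] -> 15 lines: hcnev tif pdqqv xqeg jgjxt uve oid zkdq ogc lnv gez jmbwd yjsbb dyly yemij
Hunk 7: at line 6 remove [zkdq,ogc,lnv] add [iubsk,nkw] -> 14 lines: hcnev tif pdqqv xqeg jgjxt uve oid iubsk nkw gez jmbwd yjsbb dyly yemij
Final line count: 14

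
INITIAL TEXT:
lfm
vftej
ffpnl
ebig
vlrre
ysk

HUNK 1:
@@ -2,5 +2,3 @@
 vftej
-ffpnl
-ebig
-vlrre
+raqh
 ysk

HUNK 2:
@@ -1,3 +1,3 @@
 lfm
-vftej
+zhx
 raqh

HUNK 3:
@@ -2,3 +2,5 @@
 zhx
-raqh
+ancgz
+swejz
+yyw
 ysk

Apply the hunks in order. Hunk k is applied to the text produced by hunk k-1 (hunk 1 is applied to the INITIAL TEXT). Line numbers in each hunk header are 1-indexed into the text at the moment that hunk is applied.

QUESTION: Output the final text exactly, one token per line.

Answer: lfm
zhx
ancgz
swejz
yyw
ysk

Derivation:
Hunk 1: at line 2 remove [ffpnl,ebig,vlrre] add [raqh] -> 4 lines: lfm vftej raqh ysk
Hunk 2: at line 1 remove [vftej] add [zhx] -> 4 lines: lfm zhx raqh ysk
Hunk 3: at line 2 remove [raqh] add [ancgz,swejz,yyw] -> 6 lines: lfm zhx ancgz swejz yyw ysk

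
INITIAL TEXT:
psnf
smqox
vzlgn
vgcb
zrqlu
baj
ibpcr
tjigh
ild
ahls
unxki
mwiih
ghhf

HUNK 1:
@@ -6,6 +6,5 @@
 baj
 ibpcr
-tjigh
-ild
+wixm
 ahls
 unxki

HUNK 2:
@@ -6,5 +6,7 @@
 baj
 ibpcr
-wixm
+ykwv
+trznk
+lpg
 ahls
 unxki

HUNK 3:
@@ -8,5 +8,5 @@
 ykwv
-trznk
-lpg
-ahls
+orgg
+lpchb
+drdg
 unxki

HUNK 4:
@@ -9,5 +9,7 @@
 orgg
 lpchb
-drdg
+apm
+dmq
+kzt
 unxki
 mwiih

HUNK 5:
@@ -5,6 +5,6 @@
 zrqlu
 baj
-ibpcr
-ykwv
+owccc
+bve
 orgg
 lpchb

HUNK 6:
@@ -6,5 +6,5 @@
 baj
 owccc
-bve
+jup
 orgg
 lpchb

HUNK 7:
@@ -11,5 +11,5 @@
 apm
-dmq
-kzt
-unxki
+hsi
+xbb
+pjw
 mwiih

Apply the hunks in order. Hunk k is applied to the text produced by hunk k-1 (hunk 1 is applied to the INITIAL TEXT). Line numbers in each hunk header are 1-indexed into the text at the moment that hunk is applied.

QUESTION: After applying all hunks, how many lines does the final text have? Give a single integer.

Hunk 1: at line 6 remove [tjigh,ild] add [wixm] -> 12 lines: psnf smqox vzlgn vgcb zrqlu baj ibpcr wixm ahls unxki mwiih ghhf
Hunk 2: at line 6 remove [wixm] add [ykwv,trznk,lpg] -> 14 lines: psnf smqox vzlgn vgcb zrqlu baj ibpcr ykwv trznk lpg ahls unxki mwiih ghhf
Hunk 3: at line 8 remove [trznk,lpg,ahls] add [orgg,lpchb,drdg] -> 14 lines: psnf smqox vzlgn vgcb zrqlu baj ibpcr ykwv orgg lpchb drdg unxki mwiih ghhf
Hunk 4: at line 9 remove [drdg] add [apm,dmq,kzt] -> 16 lines: psnf smqox vzlgn vgcb zrqlu baj ibpcr ykwv orgg lpchb apm dmq kzt unxki mwiih ghhf
Hunk 5: at line 5 remove [ibpcr,ykwv] add [owccc,bve] -> 16 lines: psnf smqox vzlgn vgcb zrqlu baj owccc bve orgg lpchb apm dmq kzt unxki mwiih ghhf
Hunk 6: at line 6 remove [bve] add [jup] -> 16 lines: psnf smqox vzlgn vgcb zrqlu baj owccc jup orgg lpchb apm dmq kzt unxki mwiih ghhf
Hunk 7: at line 11 remove [dmq,kzt,unxki] add [hsi,xbb,pjw] -> 16 lines: psnf smqox vzlgn vgcb zrqlu baj owccc jup orgg lpchb apm hsi xbb pjw mwiih ghhf
Final line count: 16

Answer: 16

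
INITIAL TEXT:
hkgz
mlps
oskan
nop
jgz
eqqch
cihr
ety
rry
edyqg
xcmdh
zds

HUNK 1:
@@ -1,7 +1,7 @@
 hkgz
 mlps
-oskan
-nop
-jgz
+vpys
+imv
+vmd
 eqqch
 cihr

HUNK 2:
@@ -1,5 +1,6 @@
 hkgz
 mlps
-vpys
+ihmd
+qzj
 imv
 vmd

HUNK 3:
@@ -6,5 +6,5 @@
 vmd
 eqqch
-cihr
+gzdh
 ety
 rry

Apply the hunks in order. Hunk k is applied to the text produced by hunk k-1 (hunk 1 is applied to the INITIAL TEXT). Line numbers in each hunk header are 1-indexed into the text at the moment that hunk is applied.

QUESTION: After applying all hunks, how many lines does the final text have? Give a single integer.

Answer: 13

Derivation:
Hunk 1: at line 1 remove [oskan,nop,jgz] add [vpys,imv,vmd] -> 12 lines: hkgz mlps vpys imv vmd eqqch cihr ety rry edyqg xcmdh zds
Hunk 2: at line 1 remove [vpys] add [ihmd,qzj] -> 13 lines: hkgz mlps ihmd qzj imv vmd eqqch cihr ety rry edyqg xcmdh zds
Hunk 3: at line 6 remove [cihr] add [gzdh] -> 13 lines: hkgz mlps ihmd qzj imv vmd eqqch gzdh ety rry edyqg xcmdh zds
Final line count: 13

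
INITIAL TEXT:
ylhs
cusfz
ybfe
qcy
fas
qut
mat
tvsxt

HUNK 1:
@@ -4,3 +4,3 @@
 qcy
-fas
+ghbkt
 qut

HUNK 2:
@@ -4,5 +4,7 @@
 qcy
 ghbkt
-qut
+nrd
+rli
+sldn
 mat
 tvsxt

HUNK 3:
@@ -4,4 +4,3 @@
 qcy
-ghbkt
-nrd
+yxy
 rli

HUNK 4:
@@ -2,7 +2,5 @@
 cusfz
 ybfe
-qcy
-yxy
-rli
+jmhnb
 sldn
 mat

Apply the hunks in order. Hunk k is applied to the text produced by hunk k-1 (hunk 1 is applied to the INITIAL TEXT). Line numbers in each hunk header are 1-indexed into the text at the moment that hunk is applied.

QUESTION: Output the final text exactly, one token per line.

Answer: ylhs
cusfz
ybfe
jmhnb
sldn
mat
tvsxt

Derivation:
Hunk 1: at line 4 remove [fas] add [ghbkt] -> 8 lines: ylhs cusfz ybfe qcy ghbkt qut mat tvsxt
Hunk 2: at line 4 remove [qut] add [nrd,rli,sldn] -> 10 lines: ylhs cusfz ybfe qcy ghbkt nrd rli sldn mat tvsxt
Hunk 3: at line 4 remove [ghbkt,nrd] add [yxy] -> 9 lines: ylhs cusfz ybfe qcy yxy rli sldn mat tvsxt
Hunk 4: at line 2 remove [qcy,yxy,rli] add [jmhnb] -> 7 lines: ylhs cusfz ybfe jmhnb sldn mat tvsxt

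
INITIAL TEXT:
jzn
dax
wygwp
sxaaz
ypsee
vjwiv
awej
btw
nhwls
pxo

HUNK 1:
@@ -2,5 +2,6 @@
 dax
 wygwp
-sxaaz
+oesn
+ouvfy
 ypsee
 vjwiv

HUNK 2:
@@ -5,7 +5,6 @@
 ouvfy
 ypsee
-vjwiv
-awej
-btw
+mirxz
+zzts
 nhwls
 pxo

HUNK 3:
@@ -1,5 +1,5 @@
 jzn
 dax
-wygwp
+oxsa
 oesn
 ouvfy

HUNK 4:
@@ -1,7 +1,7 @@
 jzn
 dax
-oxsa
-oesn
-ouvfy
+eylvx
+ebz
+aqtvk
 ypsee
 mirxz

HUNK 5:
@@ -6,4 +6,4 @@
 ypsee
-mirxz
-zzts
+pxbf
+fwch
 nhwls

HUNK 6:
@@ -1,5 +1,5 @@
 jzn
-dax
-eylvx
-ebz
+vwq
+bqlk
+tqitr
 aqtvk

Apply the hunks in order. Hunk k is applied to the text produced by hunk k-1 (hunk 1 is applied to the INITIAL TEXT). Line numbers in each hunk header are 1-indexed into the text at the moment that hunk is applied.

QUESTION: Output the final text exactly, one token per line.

Answer: jzn
vwq
bqlk
tqitr
aqtvk
ypsee
pxbf
fwch
nhwls
pxo

Derivation:
Hunk 1: at line 2 remove [sxaaz] add [oesn,ouvfy] -> 11 lines: jzn dax wygwp oesn ouvfy ypsee vjwiv awej btw nhwls pxo
Hunk 2: at line 5 remove [vjwiv,awej,btw] add [mirxz,zzts] -> 10 lines: jzn dax wygwp oesn ouvfy ypsee mirxz zzts nhwls pxo
Hunk 3: at line 1 remove [wygwp] add [oxsa] -> 10 lines: jzn dax oxsa oesn ouvfy ypsee mirxz zzts nhwls pxo
Hunk 4: at line 1 remove [oxsa,oesn,ouvfy] add [eylvx,ebz,aqtvk] -> 10 lines: jzn dax eylvx ebz aqtvk ypsee mirxz zzts nhwls pxo
Hunk 5: at line 6 remove [mirxz,zzts] add [pxbf,fwch] -> 10 lines: jzn dax eylvx ebz aqtvk ypsee pxbf fwch nhwls pxo
Hunk 6: at line 1 remove [dax,eylvx,ebz] add [vwq,bqlk,tqitr] -> 10 lines: jzn vwq bqlk tqitr aqtvk ypsee pxbf fwch nhwls pxo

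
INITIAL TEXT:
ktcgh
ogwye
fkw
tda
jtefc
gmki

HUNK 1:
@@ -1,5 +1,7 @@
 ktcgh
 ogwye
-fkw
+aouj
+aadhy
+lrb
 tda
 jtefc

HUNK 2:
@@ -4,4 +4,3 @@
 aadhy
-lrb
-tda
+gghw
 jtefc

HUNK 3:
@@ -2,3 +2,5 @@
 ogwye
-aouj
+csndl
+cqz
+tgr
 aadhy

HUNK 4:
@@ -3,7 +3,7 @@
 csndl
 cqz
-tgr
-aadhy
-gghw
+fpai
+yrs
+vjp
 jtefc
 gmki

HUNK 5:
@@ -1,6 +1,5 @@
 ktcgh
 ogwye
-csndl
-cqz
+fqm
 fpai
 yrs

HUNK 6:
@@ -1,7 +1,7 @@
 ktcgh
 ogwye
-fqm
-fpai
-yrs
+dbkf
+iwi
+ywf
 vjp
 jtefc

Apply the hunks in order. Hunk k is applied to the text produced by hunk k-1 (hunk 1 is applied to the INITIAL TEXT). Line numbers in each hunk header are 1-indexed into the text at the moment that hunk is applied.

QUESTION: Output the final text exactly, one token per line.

Answer: ktcgh
ogwye
dbkf
iwi
ywf
vjp
jtefc
gmki

Derivation:
Hunk 1: at line 1 remove [fkw] add [aouj,aadhy,lrb] -> 8 lines: ktcgh ogwye aouj aadhy lrb tda jtefc gmki
Hunk 2: at line 4 remove [lrb,tda] add [gghw] -> 7 lines: ktcgh ogwye aouj aadhy gghw jtefc gmki
Hunk 3: at line 2 remove [aouj] add [csndl,cqz,tgr] -> 9 lines: ktcgh ogwye csndl cqz tgr aadhy gghw jtefc gmki
Hunk 4: at line 3 remove [tgr,aadhy,gghw] add [fpai,yrs,vjp] -> 9 lines: ktcgh ogwye csndl cqz fpai yrs vjp jtefc gmki
Hunk 5: at line 1 remove [csndl,cqz] add [fqm] -> 8 lines: ktcgh ogwye fqm fpai yrs vjp jtefc gmki
Hunk 6: at line 1 remove [fqm,fpai,yrs] add [dbkf,iwi,ywf] -> 8 lines: ktcgh ogwye dbkf iwi ywf vjp jtefc gmki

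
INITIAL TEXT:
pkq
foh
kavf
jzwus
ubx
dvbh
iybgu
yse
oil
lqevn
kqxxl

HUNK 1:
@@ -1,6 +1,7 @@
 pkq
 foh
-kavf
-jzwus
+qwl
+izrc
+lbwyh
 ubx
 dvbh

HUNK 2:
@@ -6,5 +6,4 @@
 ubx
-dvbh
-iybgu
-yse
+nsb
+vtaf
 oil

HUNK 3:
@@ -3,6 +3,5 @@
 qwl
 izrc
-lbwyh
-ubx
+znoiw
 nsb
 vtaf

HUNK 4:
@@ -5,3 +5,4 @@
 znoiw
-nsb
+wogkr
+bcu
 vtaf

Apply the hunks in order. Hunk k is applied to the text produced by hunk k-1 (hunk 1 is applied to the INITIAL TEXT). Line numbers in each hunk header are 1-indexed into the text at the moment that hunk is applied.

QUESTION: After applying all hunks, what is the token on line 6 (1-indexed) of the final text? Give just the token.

Hunk 1: at line 1 remove [kavf,jzwus] add [qwl,izrc,lbwyh] -> 12 lines: pkq foh qwl izrc lbwyh ubx dvbh iybgu yse oil lqevn kqxxl
Hunk 2: at line 6 remove [dvbh,iybgu,yse] add [nsb,vtaf] -> 11 lines: pkq foh qwl izrc lbwyh ubx nsb vtaf oil lqevn kqxxl
Hunk 3: at line 3 remove [lbwyh,ubx] add [znoiw] -> 10 lines: pkq foh qwl izrc znoiw nsb vtaf oil lqevn kqxxl
Hunk 4: at line 5 remove [nsb] add [wogkr,bcu] -> 11 lines: pkq foh qwl izrc znoiw wogkr bcu vtaf oil lqevn kqxxl
Final line 6: wogkr

Answer: wogkr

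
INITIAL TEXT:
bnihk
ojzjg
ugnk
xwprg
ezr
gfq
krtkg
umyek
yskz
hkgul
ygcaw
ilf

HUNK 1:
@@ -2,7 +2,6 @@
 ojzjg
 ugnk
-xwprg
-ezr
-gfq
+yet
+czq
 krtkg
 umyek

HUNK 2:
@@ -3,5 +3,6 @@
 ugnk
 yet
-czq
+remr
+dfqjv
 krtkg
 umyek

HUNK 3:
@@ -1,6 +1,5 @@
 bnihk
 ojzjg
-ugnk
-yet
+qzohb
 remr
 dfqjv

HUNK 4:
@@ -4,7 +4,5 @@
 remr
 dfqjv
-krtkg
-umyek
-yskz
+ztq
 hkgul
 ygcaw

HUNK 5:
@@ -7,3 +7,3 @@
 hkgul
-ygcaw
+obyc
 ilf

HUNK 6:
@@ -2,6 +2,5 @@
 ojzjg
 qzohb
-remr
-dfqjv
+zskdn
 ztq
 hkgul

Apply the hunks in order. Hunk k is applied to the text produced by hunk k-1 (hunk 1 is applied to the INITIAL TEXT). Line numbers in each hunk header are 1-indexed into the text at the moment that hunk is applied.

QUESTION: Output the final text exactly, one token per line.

Answer: bnihk
ojzjg
qzohb
zskdn
ztq
hkgul
obyc
ilf

Derivation:
Hunk 1: at line 2 remove [xwprg,ezr,gfq] add [yet,czq] -> 11 lines: bnihk ojzjg ugnk yet czq krtkg umyek yskz hkgul ygcaw ilf
Hunk 2: at line 3 remove [czq] add [remr,dfqjv] -> 12 lines: bnihk ojzjg ugnk yet remr dfqjv krtkg umyek yskz hkgul ygcaw ilf
Hunk 3: at line 1 remove [ugnk,yet] add [qzohb] -> 11 lines: bnihk ojzjg qzohb remr dfqjv krtkg umyek yskz hkgul ygcaw ilf
Hunk 4: at line 4 remove [krtkg,umyek,yskz] add [ztq] -> 9 lines: bnihk ojzjg qzohb remr dfqjv ztq hkgul ygcaw ilf
Hunk 5: at line 7 remove [ygcaw] add [obyc] -> 9 lines: bnihk ojzjg qzohb remr dfqjv ztq hkgul obyc ilf
Hunk 6: at line 2 remove [remr,dfqjv] add [zskdn] -> 8 lines: bnihk ojzjg qzohb zskdn ztq hkgul obyc ilf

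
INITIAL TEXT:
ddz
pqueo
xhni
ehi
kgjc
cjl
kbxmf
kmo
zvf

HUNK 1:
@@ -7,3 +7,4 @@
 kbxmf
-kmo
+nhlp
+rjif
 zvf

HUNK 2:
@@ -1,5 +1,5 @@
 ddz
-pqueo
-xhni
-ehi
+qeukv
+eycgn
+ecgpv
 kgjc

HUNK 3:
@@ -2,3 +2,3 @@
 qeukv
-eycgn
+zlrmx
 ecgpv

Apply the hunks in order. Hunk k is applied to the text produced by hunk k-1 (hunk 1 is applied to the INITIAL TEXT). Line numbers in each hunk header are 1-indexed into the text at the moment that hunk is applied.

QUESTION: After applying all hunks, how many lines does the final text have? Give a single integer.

Hunk 1: at line 7 remove [kmo] add [nhlp,rjif] -> 10 lines: ddz pqueo xhni ehi kgjc cjl kbxmf nhlp rjif zvf
Hunk 2: at line 1 remove [pqueo,xhni,ehi] add [qeukv,eycgn,ecgpv] -> 10 lines: ddz qeukv eycgn ecgpv kgjc cjl kbxmf nhlp rjif zvf
Hunk 3: at line 2 remove [eycgn] add [zlrmx] -> 10 lines: ddz qeukv zlrmx ecgpv kgjc cjl kbxmf nhlp rjif zvf
Final line count: 10

Answer: 10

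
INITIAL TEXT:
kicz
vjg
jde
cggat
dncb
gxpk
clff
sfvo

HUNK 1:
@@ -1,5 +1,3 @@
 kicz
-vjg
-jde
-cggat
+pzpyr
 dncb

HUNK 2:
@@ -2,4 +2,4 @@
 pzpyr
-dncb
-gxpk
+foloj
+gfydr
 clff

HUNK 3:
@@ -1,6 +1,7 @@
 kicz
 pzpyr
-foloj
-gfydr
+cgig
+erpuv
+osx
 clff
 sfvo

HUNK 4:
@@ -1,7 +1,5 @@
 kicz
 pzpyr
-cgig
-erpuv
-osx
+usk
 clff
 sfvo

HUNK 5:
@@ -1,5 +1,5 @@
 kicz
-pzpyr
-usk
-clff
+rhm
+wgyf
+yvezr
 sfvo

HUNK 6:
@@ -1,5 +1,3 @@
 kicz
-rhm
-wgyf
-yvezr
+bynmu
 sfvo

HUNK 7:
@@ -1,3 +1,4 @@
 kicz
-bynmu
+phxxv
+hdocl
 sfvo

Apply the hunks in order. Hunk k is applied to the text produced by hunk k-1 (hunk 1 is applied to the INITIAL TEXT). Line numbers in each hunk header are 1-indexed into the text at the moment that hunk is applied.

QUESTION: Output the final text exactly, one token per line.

Answer: kicz
phxxv
hdocl
sfvo

Derivation:
Hunk 1: at line 1 remove [vjg,jde,cggat] add [pzpyr] -> 6 lines: kicz pzpyr dncb gxpk clff sfvo
Hunk 2: at line 2 remove [dncb,gxpk] add [foloj,gfydr] -> 6 lines: kicz pzpyr foloj gfydr clff sfvo
Hunk 3: at line 1 remove [foloj,gfydr] add [cgig,erpuv,osx] -> 7 lines: kicz pzpyr cgig erpuv osx clff sfvo
Hunk 4: at line 1 remove [cgig,erpuv,osx] add [usk] -> 5 lines: kicz pzpyr usk clff sfvo
Hunk 5: at line 1 remove [pzpyr,usk,clff] add [rhm,wgyf,yvezr] -> 5 lines: kicz rhm wgyf yvezr sfvo
Hunk 6: at line 1 remove [rhm,wgyf,yvezr] add [bynmu] -> 3 lines: kicz bynmu sfvo
Hunk 7: at line 1 remove [bynmu] add [phxxv,hdocl] -> 4 lines: kicz phxxv hdocl sfvo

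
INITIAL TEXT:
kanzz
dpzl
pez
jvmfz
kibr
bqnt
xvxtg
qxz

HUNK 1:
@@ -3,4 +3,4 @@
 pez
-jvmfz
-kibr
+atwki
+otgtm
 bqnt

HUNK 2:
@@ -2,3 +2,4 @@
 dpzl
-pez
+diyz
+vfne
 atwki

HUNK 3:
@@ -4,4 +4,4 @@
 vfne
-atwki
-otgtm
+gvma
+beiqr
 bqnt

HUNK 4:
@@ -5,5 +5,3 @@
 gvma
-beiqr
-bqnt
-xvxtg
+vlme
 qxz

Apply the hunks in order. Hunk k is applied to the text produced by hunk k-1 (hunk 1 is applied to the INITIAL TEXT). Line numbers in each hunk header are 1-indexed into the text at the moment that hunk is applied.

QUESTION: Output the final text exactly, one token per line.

Answer: kanzz
dpzl
diyz
vfne
gvma
vlme
qxz

Derivation:
Hunk 1: at line 3 remove [jvmfz,kibr] add [atwki,otgtm] -> 8 lines: kanzz dpzl pez atwki otgtm bqnt xvxtg qxz
Hunk 2: at line 2 remove [pez] add [diyz,vfne] -> 9 lines: kanzz dpzl diyz vfne atwki otgtm bqnt xvxtg qxz
Hunk 3: at line 4 remove [atwki,otgtm] add [gvma,beiqr] -> 9 lines: kanzz dpzl diyz vfne gvma beiqr bqnt xvxtg qxz
Hunk 4: at line 5 remove [beiqr,bqnt,xvxtg] add [vlme] -> 7 lines: kanzz dpzl diyz vfne gvma vlme qxz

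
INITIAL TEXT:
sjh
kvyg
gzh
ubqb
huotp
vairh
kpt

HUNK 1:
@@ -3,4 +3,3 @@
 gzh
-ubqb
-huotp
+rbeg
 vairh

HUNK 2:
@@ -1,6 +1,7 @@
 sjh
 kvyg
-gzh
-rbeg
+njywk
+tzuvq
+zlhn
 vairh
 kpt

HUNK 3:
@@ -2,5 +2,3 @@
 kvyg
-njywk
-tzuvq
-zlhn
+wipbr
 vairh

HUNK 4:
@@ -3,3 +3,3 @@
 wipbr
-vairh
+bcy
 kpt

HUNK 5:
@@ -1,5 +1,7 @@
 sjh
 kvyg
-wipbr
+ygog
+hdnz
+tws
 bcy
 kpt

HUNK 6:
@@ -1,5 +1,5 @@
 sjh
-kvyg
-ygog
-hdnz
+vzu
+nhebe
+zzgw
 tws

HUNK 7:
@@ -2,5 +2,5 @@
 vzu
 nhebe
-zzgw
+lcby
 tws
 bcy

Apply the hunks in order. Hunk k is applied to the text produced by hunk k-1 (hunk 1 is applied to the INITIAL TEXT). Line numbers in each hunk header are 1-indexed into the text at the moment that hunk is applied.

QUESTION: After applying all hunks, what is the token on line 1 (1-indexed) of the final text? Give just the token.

Answer: sjh

Derivation:
Hunk 1: at line 3 remove [ubqb,huotp] add [rbeg] -> 6 lines: sjh kvyg gzh rbeg vairh kpt
Hunk 2: at line 1 remove [gzh,rbeg] add [njywk,tzuvq,zlhn] -> 7 lines: sjh kvyg njywk tzuvq zlhn vairh kpt
Hunk 3: at line 2 remove [njywk,tzuvq,zlhn] add [wipbr] -> 5 lines: sjh kvyg wipbr vairh kpt
Hunk 4: at line 3 remove [vairh] add [bcy] -> 5 lines: sjh kvyg wipbr bcy kpt
Hunk 5: at line 1 remove [wipbr] add [ygog,hdnz,tws] -> 7 lines: sjh kvyg ygog hdnz tws bcy kpt
Hunk 6: at line 1 remove [kvyg,ygog,hdnz] add [vzu,nhebe,zzgw] -> 7 lines: sjh vzu nhebe zzgw tws bcy kpt
Hunk 7: at line 2 remove [zzgw] add [lcby] -> 7 lines: sjh vzu nhebe lcby tws bcy kpt
Final line 1: sjh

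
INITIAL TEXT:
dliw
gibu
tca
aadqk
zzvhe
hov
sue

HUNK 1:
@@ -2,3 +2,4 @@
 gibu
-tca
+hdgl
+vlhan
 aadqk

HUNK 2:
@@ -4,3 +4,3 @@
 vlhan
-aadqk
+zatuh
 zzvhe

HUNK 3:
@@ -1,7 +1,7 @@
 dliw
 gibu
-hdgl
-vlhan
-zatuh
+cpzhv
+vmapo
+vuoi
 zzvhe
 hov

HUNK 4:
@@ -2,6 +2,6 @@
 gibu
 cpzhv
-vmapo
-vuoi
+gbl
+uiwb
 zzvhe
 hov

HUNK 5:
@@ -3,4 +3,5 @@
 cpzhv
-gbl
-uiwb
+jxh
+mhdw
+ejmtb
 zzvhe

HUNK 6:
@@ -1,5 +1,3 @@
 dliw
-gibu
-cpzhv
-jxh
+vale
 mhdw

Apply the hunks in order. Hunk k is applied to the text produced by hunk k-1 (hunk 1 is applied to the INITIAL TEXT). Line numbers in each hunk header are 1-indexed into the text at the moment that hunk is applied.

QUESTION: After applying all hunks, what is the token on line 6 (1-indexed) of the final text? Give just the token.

Hunk 1: at line 2 remove [tca] add [hdgl,vlhan] -> 8 lines: dliw gibu hdgl vlhan aadqk zzvhe hov sue
Hunk 2: at line 4 remove [aadqk] add [zatuh] -> 8 lines: dliw gibu hdgl vlhan zatuh zzvhe hov sue
Hunk 3: at line 1 remove [hdgl,vlhan,zatuh] add [cpzhv,vmapo,vuoi] -> 8 lines: dliw gibu cpzhv vmapo vuoi zzvhe hov sue
Hunk 4: at line 2 remove [vmapo,vuoi] add [gbl,uiwb] -> 8 lines: dliw gibu cpzhv gbl uiwb zzvhe hov sue
Hunk 5: at line 3 remove [gbl,uiwb] add [jxh,mhdw,ejmtb] -> 9 lines: dliw gibu cpzhv jxh mhdw ejmtb zzvhe hov sue
Hunk 6: at line 1 remove [gibu,cpzhv,jxh] add [vale] -> 7 lines: dliw vale mhdw ejmtb zzvhe hov sue
Final line 6: hov

Answer: hov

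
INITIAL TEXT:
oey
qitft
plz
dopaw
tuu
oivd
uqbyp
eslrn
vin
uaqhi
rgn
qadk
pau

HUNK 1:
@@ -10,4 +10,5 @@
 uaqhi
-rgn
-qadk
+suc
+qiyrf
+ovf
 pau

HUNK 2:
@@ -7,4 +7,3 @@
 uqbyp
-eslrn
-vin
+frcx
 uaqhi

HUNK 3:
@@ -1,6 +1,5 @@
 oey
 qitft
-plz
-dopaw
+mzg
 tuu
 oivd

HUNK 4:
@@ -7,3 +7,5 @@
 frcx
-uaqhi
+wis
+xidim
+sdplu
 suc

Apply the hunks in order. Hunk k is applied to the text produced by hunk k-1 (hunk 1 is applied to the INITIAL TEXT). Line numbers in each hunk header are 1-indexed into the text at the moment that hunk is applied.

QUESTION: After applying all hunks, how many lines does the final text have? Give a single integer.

Hunk 1: at line 10 remove [rgn,qadk] add [suc,qiyrf,ovf] -> 14 lines: oey qitft plz dopaw tuu oivd uqbyp eslrn vin uaqhi suc qiyrf ovf pau
Hunk 2: at line 7 remove [eslrn,vin] add [frcx] -> 13 lines: oey qitft plz dopaw tuu oivd uqbyp frcx uaqhi suc qiyrf ovf pau
Hunk 3: at line 1 remove [plz,dopaw] add [mzg] -> 12 lines: oey qitft mzg tuu oivd uqbyp frcx uaqhi suc qiyrf ovf pau
Hunk 4: at line 7 remove [uaqhi] add [wis,xidim,sdplu] -> 14 lines: oey qitft mzg tuu oivd uqbyp frcx wis xidim sdplu suc qiyrf ovf pau
Final line count: 14

Answer: 14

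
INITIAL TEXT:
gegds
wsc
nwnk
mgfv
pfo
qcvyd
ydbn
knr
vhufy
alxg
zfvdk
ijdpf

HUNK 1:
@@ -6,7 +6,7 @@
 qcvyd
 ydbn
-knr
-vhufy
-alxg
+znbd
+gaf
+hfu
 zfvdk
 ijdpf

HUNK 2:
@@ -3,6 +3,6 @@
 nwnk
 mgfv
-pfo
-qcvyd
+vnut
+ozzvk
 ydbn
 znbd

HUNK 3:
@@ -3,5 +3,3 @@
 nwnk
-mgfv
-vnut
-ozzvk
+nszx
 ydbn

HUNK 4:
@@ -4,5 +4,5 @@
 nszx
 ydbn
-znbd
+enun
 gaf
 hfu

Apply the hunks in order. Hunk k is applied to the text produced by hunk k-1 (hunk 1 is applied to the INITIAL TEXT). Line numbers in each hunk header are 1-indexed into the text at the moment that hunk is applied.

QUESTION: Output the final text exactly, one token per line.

Hunk 1: at line 6 remove [knr,vhufy,alxg] add [znbd,gaf,hfu] -> 12 lines: gegds wsc nwnk mgfv pfo qcvyd ydbn znbd gaf hfu zfvdk ijdpf
Hunk 2: at line 3 remove [pfo,qcvyd] add [vnut,ozzvk] -> 12 lines: gegds wsc nwnk mgfv vnut ozzvk ydbn znbd gaf hfu zfvdk ijdpf
Hunk 3: at line 3 remove [mgfv,vnut,ozzvk] add [nszx] -> 10 lines: gegds wsc nwnk nszx ydbn znbd gaf hfu zfvdk ijdpf
Hunk 4: at line 4 remove [znbd] add [enun] -> 10 lines: gegds wsc nwnk nszx ydbn enun gaf hfu zfvdk ijdpf

Answer: gegds
wsc
nwnk
nszx
ydbn
enun
gaf
hfu
zfvdk
ijdpf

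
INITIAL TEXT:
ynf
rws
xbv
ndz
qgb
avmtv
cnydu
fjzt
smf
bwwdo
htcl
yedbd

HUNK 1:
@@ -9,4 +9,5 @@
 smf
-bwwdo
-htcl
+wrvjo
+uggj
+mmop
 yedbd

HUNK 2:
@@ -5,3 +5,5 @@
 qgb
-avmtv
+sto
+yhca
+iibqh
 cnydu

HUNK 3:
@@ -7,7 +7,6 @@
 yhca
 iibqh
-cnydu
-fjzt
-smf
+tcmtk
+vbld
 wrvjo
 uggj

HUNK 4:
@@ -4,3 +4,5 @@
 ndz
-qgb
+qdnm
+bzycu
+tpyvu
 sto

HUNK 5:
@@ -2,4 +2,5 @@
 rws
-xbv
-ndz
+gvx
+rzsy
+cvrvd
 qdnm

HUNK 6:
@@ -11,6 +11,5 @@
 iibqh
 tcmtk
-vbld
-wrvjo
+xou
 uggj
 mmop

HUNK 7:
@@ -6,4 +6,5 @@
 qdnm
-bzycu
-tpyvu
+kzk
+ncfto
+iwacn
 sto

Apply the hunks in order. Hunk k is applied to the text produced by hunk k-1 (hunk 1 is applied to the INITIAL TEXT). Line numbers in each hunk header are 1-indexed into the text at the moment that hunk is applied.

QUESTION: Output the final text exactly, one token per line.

Hunk 1: at line 9 remove [bwwdo,htcl] add [wrvjo,uggj,mmop] -> 13 lines: ynf rws xbv ndz qgb avmtv cnydu fjzt smf wrvjo uggj mmop yedbd
Hunk 2: at line 5 remove [avmtv] add [sto,yhca,iibqh] -> 15 lines: ynf rws xbv ndz qgb sto yhca iibqh cnydu fjzt smf wrvjo uggj mmop yedbd
Hunk 3: at line 7 remove [cnydu,fjzt,smf] add [tcmtk,vbld] -> 14 lines: ynf rws xbv ndz qgb sto yhca iibqh tcmtk vbld wrvjo uggj mmop yedbd
Hunk 4: at line 4 remove [qgb] add [qdnm,bzycu,tpyvu] -> 16 lines: ynf rws xbv ndz qdnm bzycu tpyvu sto yhca iibqh tcmtk vbld wrvjo uggj mmop yedbd
Hunk 5: at line 2 remove [xbv,ndz] add [gvx,rzsy,cvrvd] -> 17 lines: ynf rws gvx rzsy cvrvd qdnm bzycu tpyvu sto yhca iibqh tcmtk vbld wrvjo uggj mmop yedbd
Hunk 6: at line 11 remove [vbld,wrvjo] add [xou] -> 16 lines: ynf rws gvx rzsy cvrvd qdnm bzycu tpyvu sto yhca iibqh tcmtk xou uggj mmop yedbd
Hunk 7: at line 6 remove [bzycu,tpyvu] add [kzk,ncfto,iwacn] -> 17 lines: ynf rws gvx rzsy cvrvd qdnm kzk ncfto iwacn sto yhca iibqh tcmtk xou uggj mmop yedbd

Answer: ynf
rws
gvx
rzsy
cvrvd
qdnm
kzk
ncfto
iwacn
sto
yhca
iibqh
tcmtk
xou
uggj
mmop
yedbd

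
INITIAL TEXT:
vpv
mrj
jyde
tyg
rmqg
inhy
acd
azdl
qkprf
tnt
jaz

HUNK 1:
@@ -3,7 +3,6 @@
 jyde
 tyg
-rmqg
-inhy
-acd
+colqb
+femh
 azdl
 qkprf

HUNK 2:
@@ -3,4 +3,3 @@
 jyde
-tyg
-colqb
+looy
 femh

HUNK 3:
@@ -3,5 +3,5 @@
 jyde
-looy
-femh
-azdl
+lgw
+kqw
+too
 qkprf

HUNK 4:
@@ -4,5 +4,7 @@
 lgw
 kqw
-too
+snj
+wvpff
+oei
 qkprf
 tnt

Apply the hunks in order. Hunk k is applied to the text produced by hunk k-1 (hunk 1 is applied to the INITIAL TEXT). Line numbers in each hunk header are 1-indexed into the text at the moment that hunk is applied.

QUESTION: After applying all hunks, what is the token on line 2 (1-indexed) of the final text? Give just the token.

Hunk 1: at line 3 remove [rmqg,inhy,acd] add [colqb,femh] -> 10 lines: vpv mrj jyde tyg colqb femh azdl qkprf tnt jaz
Hunk 2: at line 3 remove [tyg,colqb] add [looy] -> 9 lines: vpv mrj jyde looy femh azdl qkprf tnt jaz
Hunk 3: at line 3 remove [looy,femh,azdl] add [lgw,kqw,too] -> 9 lines: vpv mrj jyde lgw kqw too qkprf tnt jaz
Hunk 4: at line 4 remove [too] add [snj,wvpff,oei] -> 11 lines: vpv mrj jyde lgw kqw snj wvpff oei qkprf tnt jaz
Final line 2: mrj

Answer: mrj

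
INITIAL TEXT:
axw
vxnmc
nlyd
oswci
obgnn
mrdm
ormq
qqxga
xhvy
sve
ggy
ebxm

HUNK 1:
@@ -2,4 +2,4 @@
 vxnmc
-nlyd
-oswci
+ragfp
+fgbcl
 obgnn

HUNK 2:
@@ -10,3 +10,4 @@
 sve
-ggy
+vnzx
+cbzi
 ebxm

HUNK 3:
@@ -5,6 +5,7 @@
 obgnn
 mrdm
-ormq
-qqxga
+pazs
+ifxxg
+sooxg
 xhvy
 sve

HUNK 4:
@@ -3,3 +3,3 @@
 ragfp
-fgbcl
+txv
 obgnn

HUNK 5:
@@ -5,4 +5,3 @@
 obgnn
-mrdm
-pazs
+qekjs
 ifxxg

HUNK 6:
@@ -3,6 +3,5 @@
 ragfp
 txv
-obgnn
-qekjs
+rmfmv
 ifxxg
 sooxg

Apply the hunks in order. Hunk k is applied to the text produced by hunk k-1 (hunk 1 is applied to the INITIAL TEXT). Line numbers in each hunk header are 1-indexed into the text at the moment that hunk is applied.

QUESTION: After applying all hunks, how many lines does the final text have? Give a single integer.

Hunk 1: at line 2 remove [nlyd,oswci] add [ragfp,fgbcl] -> 12 lines: axw vxnmc ragfp fgbcl obgnn mrdm ormq qqxga xhvy sve ggy ebxm
Hunk 2: at line 10 remove [ggy] add [vnzx,cbzi] -> 13 lines: axw vxnmc ragfp fgbcl obgnn mrdm ormq qqxga xhvy sve vnzx cbzi ebxm
Hunk 3: at line 5 remove [ormq,qqxga] add [pazs,ifxxg,sooxg] -> 14 lines: axw vxnmc ragfp fgbcl obgnn mrdm pazs ifxxg sooxg xhvy sve vnzx cbzi ebxm
Hunk 4: at line 3 remove [fgbcl] add [txv] -> 14 lines: axw vxnmc ragfp txv obgnn mrdm pazs ifxxg sooxg xhvy sve vnzx cbzi ebxm
Hunk 5: at line 5 remove [mrdm,pazs] add [qekjs] -> 13 lines: axw vxnmc ragfp txv obgnn qekjs ifxxg sooxg xhvy sve vnzx cbzi ebxm
Hunk 6: at line 3 remove [obgnn,qekjs] add [rmfmv] -> 12 lines: axw vxnmc ragfp txv rmfmv ifxxg sooxg xhvy sve vnzx cbzi ebxm
Final line count: 12

Answer: 12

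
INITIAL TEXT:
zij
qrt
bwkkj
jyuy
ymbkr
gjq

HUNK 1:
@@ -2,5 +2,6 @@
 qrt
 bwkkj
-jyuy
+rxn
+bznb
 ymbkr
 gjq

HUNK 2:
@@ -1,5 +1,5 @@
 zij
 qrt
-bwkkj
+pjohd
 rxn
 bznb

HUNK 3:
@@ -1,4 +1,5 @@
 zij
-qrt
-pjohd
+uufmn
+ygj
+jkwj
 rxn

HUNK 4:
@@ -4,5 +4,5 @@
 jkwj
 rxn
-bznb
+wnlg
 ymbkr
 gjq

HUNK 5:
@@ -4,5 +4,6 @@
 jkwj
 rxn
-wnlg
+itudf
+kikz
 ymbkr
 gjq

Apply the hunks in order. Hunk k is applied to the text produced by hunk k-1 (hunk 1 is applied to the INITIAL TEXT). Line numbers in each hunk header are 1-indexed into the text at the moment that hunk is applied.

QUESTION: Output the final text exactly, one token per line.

Answer: zij
uufmn
ygj
jkwj
rxn
itudf
kikz
ymbkr
gjq

Derivation:
Hunk 1: at line 2 remove [jyuy] add [rxn,bznb] -> 7 lines: zij qrt bwkkj rxn bznb ymbkr gjq
Hunk 2: at line 1 remove [bwkkj] add [pjohd] -> 7 lines: zij qrt pjohd rxn bznb ymbkr gjq
Hunk 3: at line 1 remove [qrt,pjohd] add [uufmn,ygj,jkwj] -> 8 lines: zij uufmn ygj jkwj rxn bznb ymbkr gjq
Hunk 4: at line 4 remove [bznb] add [wnlg] -> 8 lines: zij uufmn ygj jkwj rxn wnlg ymbkr gjq
Hunk 5: at line 4 remove [wnlg] add [itudf,kikz] -> 9 lines: zij uufmn ygj jkwj rxn itudf kikz ymbkr gjq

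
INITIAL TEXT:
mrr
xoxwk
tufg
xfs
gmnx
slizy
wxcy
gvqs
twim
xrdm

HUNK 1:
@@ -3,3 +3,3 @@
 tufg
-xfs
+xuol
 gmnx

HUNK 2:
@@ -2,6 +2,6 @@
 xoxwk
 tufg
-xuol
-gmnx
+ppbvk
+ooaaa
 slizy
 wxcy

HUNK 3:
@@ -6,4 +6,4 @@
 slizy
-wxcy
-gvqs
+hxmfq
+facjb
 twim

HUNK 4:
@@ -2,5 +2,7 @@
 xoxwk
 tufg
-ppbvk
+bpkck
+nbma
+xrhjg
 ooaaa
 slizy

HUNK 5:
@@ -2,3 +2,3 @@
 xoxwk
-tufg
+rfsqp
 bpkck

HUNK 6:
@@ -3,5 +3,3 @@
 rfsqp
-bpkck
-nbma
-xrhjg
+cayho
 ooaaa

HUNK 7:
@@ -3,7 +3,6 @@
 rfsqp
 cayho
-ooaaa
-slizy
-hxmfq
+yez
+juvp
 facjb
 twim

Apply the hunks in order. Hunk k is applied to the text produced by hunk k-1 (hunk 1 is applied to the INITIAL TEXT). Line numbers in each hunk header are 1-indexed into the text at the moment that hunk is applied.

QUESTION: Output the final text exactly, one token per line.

Answer: mrr
xoxwk
rfsqp
cayho
yez
juvp
facjb
twim
xrdm

Derivation:
Hunk 1: at line 3 remove [xfs] add [xuol] -> 10 lines: mrr xoxwk tufg xuol gmnx slizy wxcy gvqs twim xrdm
Hunk 2: at line 2 remove [xuol,gmnx] add [ppbvk,ooaaa] -> 10 lines: mrr xoxwk tufg ppbvk ooaaa slizy wxcy gvqs twim xrdm
Hunk 3: at line 6 remove [wxcy,gvqs] add [hxmfq,facjb] -> 10 lines: mrr xoxwk tufg ppbvk ooaaa slizy hxmfq facjb twim xrdm
Hunk 4: at line 2 remove [ppbvk] add [bpkck,nbma,xrhjg] -> 12 lines: mrr xoxwk tufg bpkck nbma xrhjg ooaaa slizy hxmfq facjb twim xrdm
Hunk 5: at line 2 remove [tufg] add [rfsqp] -> 12 lines: mrr xoxwk rfsqp bpkck nbma xrhjg ooaaa slizy hxmfq facjb twim xrdm
Hunk 6: at line 3 remove [bpkck,nbma,xrhjg] add [cayho] -> 10 lines: mrr xoxwk rfsqp cayho ooaaa slizy hxmfq facjb twim xrdm
Hunk 7: at line 3 remove [ooaaa,slizy,hxmfq] add [yez,juvp] -> 9 lines: mrr xoxwk rfsqp cayho yez juvp facjb twim xrdm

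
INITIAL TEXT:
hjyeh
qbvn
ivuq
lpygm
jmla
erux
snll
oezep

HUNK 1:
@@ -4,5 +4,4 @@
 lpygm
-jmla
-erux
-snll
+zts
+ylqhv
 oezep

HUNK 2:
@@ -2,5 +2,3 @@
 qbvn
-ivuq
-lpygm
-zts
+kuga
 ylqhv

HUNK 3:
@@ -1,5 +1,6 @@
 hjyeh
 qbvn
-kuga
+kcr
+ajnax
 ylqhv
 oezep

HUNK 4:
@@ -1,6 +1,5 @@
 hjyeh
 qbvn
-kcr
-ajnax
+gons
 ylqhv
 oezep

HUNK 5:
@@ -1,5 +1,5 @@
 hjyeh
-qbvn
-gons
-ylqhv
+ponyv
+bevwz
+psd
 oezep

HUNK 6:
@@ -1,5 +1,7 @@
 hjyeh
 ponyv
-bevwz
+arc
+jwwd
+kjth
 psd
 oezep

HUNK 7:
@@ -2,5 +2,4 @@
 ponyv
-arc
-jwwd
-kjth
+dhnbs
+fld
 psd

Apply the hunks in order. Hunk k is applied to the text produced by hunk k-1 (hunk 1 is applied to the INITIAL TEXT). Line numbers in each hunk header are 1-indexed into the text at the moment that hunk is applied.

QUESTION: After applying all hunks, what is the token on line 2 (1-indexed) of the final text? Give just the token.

Hunk 1: at line 4 remove [jmla,erux,snll] add [zts,ylqhv] -> 7 lines: hjyeh qbvn ivuq lpygm zts ylqhv oezep
Hunk 2: at line 2 remove [ivuq,lpygm,zts] add [kuga] -> 5 lines: hjyeh qbvn kuga ylqhv oezep
Hunk 3: at line 1 remove [kuga] add [kcr,ajnax] -> 6 lines: hjyeh qbvn kcr ajnax ylqhv oezep
Hunk 4: at line 1 remove [kcr,ajnax] add [gons] -> 5 lines: hjyeh qbvn gons ylqhv oezep
Hunk 5: at line 1 remove [qbvn,gons,ylqhv] add [ponyv,bevwz,psd] -> 5 lines: hjyeh ponyv bevwz psd oezep
Hunk 6: at line 1 remove [bevwz] add [arc,jwwd,kjth] -> 7 lines: hjyeh ponyv arc jwwd kjth psd oezep
Hunk 7: at line 2 remove [arc,jwwd,kjth] add [dhnbs,fld] -> 6 lines: hjyeh ponyv dhnbs fld psd oezep
Final line 2: ponyv

Answer: ponyv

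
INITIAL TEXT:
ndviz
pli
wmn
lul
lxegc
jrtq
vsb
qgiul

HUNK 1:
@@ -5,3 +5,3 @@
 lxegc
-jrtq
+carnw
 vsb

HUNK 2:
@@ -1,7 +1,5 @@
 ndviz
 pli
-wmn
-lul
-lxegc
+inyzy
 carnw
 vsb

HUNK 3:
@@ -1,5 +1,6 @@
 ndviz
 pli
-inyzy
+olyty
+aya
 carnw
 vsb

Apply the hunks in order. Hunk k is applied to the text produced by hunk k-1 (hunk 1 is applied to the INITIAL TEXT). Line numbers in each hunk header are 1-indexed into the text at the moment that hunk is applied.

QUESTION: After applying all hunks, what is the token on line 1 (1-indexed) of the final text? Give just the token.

Answer: ndviz

Derivation:
Hunk 1: at line 5 remove [jrtq] add [carnw] -> 8 lines: ndviz pli wmn lul lxegc carnw vsb qgiul
Hunk 2: at line 1 remove [wmn,lul,lxegc] add [inyzy] -> 6 lines: ndviz pli inyzy carnw vsb qgiul
Hunk 3: at line 1 remove [inyzy] add [olyty,aya] -> 7 lines: ndviz pli olyty aya carnw vsb qgiul
Final line 1: ndviz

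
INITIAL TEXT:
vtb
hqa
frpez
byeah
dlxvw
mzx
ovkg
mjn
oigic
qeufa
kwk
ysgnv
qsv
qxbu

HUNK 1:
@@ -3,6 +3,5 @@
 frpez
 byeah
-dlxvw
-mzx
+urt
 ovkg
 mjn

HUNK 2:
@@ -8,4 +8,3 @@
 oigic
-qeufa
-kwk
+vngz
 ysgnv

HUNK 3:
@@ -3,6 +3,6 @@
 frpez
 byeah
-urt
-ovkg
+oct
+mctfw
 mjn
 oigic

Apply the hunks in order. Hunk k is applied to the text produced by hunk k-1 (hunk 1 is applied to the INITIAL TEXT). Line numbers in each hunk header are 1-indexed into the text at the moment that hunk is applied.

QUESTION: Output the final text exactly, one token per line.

Answer: vtb
hqa
frpez
byeah
oct
mctfw
mjn
oigic
vngz
ysgnv
qsv
qxbu

Derivation:
Hunk 1: at line 3 remove [dlxvw,mzx] add [urt] -> 13 lines: vtb hqa frpez byeah urt ovkg mjn oigic qeufa kwk ysgnv qsv qxbu
Hunk 2: at line 8 remove [qeufa,kwk] add [vngz] -> 12 lines: vtb hqa frpez byeah urt ovkg mjn oigic vngz ysgnv qsv qxbu
Hunk 3: at line 3 remove [urt,ovkg] add [oct,mctfw] -> 12 lines: vtb hqa frpez byeah oct mctfw mjn oigic vngz ysgnv qsv qxbu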